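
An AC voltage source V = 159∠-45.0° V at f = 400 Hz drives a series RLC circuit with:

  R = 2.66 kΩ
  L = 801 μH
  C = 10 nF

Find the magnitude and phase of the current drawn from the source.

Step 1 — Angular frequency: ω = 2π·f = 2π·400 = 2513 rad/s.
Step 2 — Component impedances:
  R: Z = R = 2660 Ω
  L: Z = jωL = j·2513·0.000801 = 0 + j2.013 Ω
  C: Z = 1/(jωC) = -j/(ω·C) = 0 - j3.979e+04 Ω
Step 3 — Series combination: Z_total = R + L + C = 2660 - j3.979e+04 Ω = 3.988e+04∠-86.2° Ω.
Step 4 — Source phasor: V = 159∠-45.0° V = 112.4 - j112.4 V.
Step 5 — Ohm's law: I = V / Z_total = (112.4 - j112.4) / (2660 - j3.979e+04) = 0.003001 + j0.002625 A.
Step 6 — Convert to polar: |I| = 0.003987 A, ∠I = 41.2°.

I = 0.003987∠41.2° A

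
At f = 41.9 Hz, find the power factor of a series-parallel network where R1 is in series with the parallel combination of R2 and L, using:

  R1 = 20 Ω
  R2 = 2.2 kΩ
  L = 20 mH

Step 1 — Angular frequency: ω = 2π·f = 2π·41.9 = 263.3 rad/s.
Step 2 — Component impedances:
  R1: Z = R = 20 Ω
  R2: Z = R = 2200 Ω
  L: Z = jωL = j·263.3·0.02 = 0 + j5.265 Ω
Step 3 — Parallel branch: R2 || L = 1/(1/R2 + 1/L) = 0.0126 + j5.265 Ω.
Step 4 — Series with R1: Z_total = R1 + (R2 || L) = 20.01 + j5.265 Ω = 20.69∠14.7° Ω.
Step 5 — Power factor: PF = cos(φ) = Re(Z)/|Z| = 20.01/20.69 = 0.9671.
Step 6 — Type: Im(Z) = 5.265 ⇒ lagging (phase φ = 14.7°).

PF = 0.9671 (lagging, φ = 14.7°)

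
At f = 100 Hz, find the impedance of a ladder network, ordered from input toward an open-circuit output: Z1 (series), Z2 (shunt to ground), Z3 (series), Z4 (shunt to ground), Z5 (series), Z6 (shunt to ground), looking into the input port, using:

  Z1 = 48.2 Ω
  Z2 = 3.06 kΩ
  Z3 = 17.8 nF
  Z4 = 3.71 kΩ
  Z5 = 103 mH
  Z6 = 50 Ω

Step 1 — Angular frequency: ω = 2π·f = 2π·100 = 628.3 rad/s.
Step 2 — Component impedances:
  Z1: Z = R = 48.2 Ω
  Z2: Z = R = 3060 Ω
  Z3: Z = 1/(jωC) = -j/(ω·C) = 0 - j8.941e+04 Ω
  Z4: Z = R = 3710 Ω
  Z5: Z = jωL = j·628.3·0.103 = 0 + j64.72 Ω
  Z6: Z = R = 50 Ω
Step 3 — Ladder network (open output): work backward from the far end, alternating series and parallel combinations. Z_in = 3105 - j104.7 Ω = 3106∠-1.9° Ω.

Z = 3105 - j104.7 Ω = 3106∠-1.9° Ω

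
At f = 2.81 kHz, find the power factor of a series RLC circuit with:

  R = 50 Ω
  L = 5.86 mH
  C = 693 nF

Step 1 — Angular frequency: ω = 2π·f = 2π·2810 = 1.766e+04 rad/s.
Step 2 — Component impedances:
  R: Z = R = 50 Ω
  L: Z = jωL = j·1.766e+04·0.00586 = 0 + j103.5 Ω
  C: Z = 1/(jωC) = -j/(ω·C) = 0 - j81.73 Ω
Step 3 — Series combination: Z_total = R + L + C = 50 + j21.73 Ω = 54.52∠23.5° Ω.
Step 4 — Power factor: PF = cos(φ) = Re(Z)/|Z| = 50/54.52 = 0.9171.
Step 5 — Type: Im(Z) = 21.73 ⇒ lagging (phase φ = 23.5°).

PF = 0.9171 (lagging, φ = 23.5°)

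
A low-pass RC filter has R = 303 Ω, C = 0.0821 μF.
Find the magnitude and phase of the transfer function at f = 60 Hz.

Step 1 — Angular frequency: ω = 2π·60 = 377 rad/s.
Step 2 — Transfer function: H(jω) = 1/(1 + jωRC).
Step 3 — Denominator: 1 + jωRC = 1 + j·377·303·8.21e-08 = 1 + j0.009378.
Step 4 — H = 0.9999 - j0.009377.
Step 5 — Magnitude: |H| = 1 (-0.0 dB); phase: φ = -0.5°.

|H| = 1 (-0.0 dB), φ = -0.5°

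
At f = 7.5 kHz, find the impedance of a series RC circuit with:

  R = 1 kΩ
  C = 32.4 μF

Step 1 — Angular frequency: ω = 2π·f = 2π·7500 = 4.712e+04 rad/s.
Step 2 — Component impedances:
  R: Z = R = 1000 Ω
  C: Z = 1/(jωC) = -j/(ω·C) = 0 - j0.655 Ω
Step 3 — Series combination: Z_total = R + C = 1000 - j0.655 Ω = 1000∠-0.0° Ω.

Z = 1000 - j0.655 Ω = 1000∠-0.0° Ω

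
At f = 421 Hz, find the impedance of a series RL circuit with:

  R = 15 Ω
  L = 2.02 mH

Step 1 — Angular frequency: ω = 2π·f = 2π·421 = 2645 rad/s.
Step 2 — Component impedances:
  R: Z = R = 15 Ω
  L: Z = jωL = j·2645·0.00202 = 0 + j5.343 Ω
Step 3 — Series combination: Z_total = R + L = 15 + j5.343 Ω = 15.92∠19.6° Ω.

Z = 15 + j5.343 Ω = 15.92∠19.6° Ω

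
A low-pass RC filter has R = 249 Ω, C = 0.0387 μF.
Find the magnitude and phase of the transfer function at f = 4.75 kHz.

Step 1 — Angular frequency: ω = 2π·4750 = 2.985e+04 rad/s.
Step 2 — Transfer function: H(jω) = 1/(1 + jωRC).
Step 3 — Denominator: 1 + jωRC = 1 + j·2.985e+04·249·3.87e-08 = 1 + j0.2876.
Step 4 — H = 0.9236 - j0.2656.
Step 5 — Magnitude: |H| = 0.961 (-0.3 dB); phase: φ = -16.0°.

|H| = 0.961 (-0.3 dB), φ = -16.0°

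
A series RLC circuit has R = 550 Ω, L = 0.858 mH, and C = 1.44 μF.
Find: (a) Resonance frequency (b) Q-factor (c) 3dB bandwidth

Step 1 — Resonance: ω₀ = 1/√(LC) = 1/√(0.000858·1.44e-06) = 2.845e+04 rad/s.
Step 2 — f₀ = ω₀/(2π) = 4528 Hz.
Step 3 — Series Q: Q = ω₀L/R = 2.845e+04·0.000858/550 = 0.04438.
Step 4 — Bandwidth: Δω = ω₀/Q = 6.41e+05 rad/s; BW = Δω/(2π) = 1.02e+05 Hz.

(a) f₀ = 4528 Hz  (b) Q = 0.04438  (c) BW = 1.02e+05 Hz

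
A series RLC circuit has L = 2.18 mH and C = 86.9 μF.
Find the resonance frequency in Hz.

Step 1 — Resonance condition Im(Z)=0 gives ω₀ = 1/√(LC).
Step 2 — ω₀ = 1/√(0.00218·8.69e-05) = 2298 rad/s.
Step 3 — f₀ = ω₀/(2π) = 365.7 Hz.

f₀ = 365.7 Hz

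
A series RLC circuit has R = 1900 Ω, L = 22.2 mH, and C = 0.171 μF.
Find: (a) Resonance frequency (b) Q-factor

Step 1 — Resonance condition Im(Z)=0 gives ω₀ = 1/√(LC).
Step 2 — ω₀ = 1/√(0.0222·1.71e-07) = 1.623e+04 rad/s.
Step 3 — f₀ = ω₀/(2π) = 2583 Hz.
Step 4 — Series Q: Q = ω₀L/R = 1.623e+04·0.0222/1900 = 0.1896.

(a) f₀ = 2583 Hz  (b) Q = 0.1896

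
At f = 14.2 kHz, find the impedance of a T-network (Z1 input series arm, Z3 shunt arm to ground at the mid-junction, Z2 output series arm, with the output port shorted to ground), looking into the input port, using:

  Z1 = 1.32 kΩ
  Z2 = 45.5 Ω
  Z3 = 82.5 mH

Step 1 — Angular frequency: ω = 2π·f = 2π·1.42e+04 = 8.922e+04 rad/s.
Step 2 — Component impedances:
  Z1: Z = R = 1320 Ω
  Z2: Z = R = 45.5 Ω
  Z3: Z = jωL = j·8.922e+04·0.0825 = 0 + j7361 Ω
Step 3 — With the output port shorted to ground, the output series arm Z2 runs from the junction to ground; the shunt arm Z3 also runs from the junction to ground. They appear in parallel: Z3 || Z2 = 45.5 + j0.2812 Ω.
Step 4 — Series with input arm Z1: Z_in = Z1 + (Z3 || Z2) = 1365 + j0.2812 Ω = 1365∠0.0° Ω.

Z = 1365 + j0.2812 Ω = 1365∠0.0° Ω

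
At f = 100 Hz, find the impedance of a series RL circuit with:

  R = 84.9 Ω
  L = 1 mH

Step 1 — Angular frequency: ω = 2π·f = 2π·100 = 628.3 rad/s.
Step 2 — Component impedances:
  R: Z = R = 84.9 Ω
  L: Z = jωL = j·628.3·0.001 = 0 + j0.6283 Ω
Step 3 — Series combination: Z_total = R + L = 84.9 + j0.6283 Ω = 84.9∠0.4° Ω.

Z = 84.9 + j0.6283 Ω = 84.9∠0.4° Ω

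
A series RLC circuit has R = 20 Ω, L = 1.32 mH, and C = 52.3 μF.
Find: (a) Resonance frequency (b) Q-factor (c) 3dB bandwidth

Step 1 — Resonance: ω₀ = 1/√(LC) = 1/√(0.00132·5.23e-05) = 3806 rad/s.
Step 2 — f₀ = ω₀/(2π) = 605.7 Hz.
Step 3 — Series Q: Q = ω₀L/R = 3806·0.00132/20 = 0.2512.
Step 4 — Bandwidth: Δω = ω₀/Q = 1.515e+04 rad/s; BW = Δω/(2π) = 2411 Hz.

(a) f₀ = 605.7 Hz  (b) Q = 0.2512  (c) BW = 2411 Hz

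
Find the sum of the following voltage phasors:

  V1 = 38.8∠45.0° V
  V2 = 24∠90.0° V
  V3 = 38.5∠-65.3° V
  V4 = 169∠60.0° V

Step 1 — Convert each phasor to rectangular form:
  V1 = 38.8·(cos(45.0°) + j·sin(45.0°)) = 27.44 + j27.44 V
  V2 = 24·(cos(90.0°) + j·sin(90.0°)) = 0 + j24 V
  V3 = 38.5·(cos(-65.3°) + j·sin(-65.3°)) = 16.09 - j34.98 V
  V4 = 169·(cos(60.0°) + j·sin(60.0°)) = 84.5 + j146.4 V
Step 2 — Sum components: V_total = 128 + j162.8 V.
Step 3 — Convert to polar: |V_total| = 207.1 V, ∠V_total = 51.8°.

V_total = 207.1∠51.8° V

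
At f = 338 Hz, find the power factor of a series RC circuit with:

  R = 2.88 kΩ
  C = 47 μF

Step 1 — Angular frequency: ω = 2π·f = 2π·338 = 2124 rad/s.
Step 2 — Component impedances:
  R: Z = R = 2880 Ω
  C: Z = 1/(jωC) = -j/(ω·C) = 0 - j10.02 Ω
Step 3 — Series combination: Z_total = R + C = 2880 - j10.02 Ω = 2880∠-0.2° Ω.
Step 4 — Power factor: PF = cos(φ) = Re(Z)/|Z| = 2880/2880 = 1.
Step 5 — Type: Im(Z) = -10.02 ⇒ leading (phase φ = -0.2°).

PF = 1 (leading, φ = -0.2°)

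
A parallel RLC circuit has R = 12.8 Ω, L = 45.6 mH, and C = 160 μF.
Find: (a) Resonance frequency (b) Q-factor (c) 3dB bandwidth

Step 1 — Resonance: ω₀ = 1/√(LC) = 1/√(0.0456·0.00016) = 370.2 rad/s.
Step 2 — f₀ = ω₀/(2π) = 58.92 Hz.
Step 3 — Parallel Q: Q = R/(ω₀L) = 12.8/(370.2·0.0456) = 0.7582.
Step 4 — Bandwidth: Δω = ω₀/Q = 488.3 rad/s; BW = Δω/(2π) = 77.71 Hz.

(a) f₀ = 58.92 Hz  (b) Q = 0.7582  (c) BW = 77.71 Hz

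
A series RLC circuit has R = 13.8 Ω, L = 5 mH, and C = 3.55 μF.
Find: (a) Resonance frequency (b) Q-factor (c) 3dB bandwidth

Step 1 — Resonance condition Im(Z)=0 gives ω₀ = 1/√(LC).
Step 2 — ω₀ = 1/√(0.005·3.55e-06) = 7506 rad/s.
Step 3 — f₀ = ω₀/(2π) = 1195 Hz.
Step 4 — Series Q: Q = ω₀L/R = 7506·0.005/13.8 = 2.72.
Step 5 — 3dB bandwidth: Δω = ω₀/Q = 2760 rad/s; BW = Δω/(2π) = 439.3 Hz.

(a) f₀ = 1195 Hz  (b) Q = 2.72  (c) BW = 439.3 Hz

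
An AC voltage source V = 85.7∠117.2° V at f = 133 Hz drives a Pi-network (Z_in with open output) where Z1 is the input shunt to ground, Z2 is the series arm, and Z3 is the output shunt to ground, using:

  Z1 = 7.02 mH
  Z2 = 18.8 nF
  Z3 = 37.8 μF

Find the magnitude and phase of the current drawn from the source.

Step 1 — Angular frequency: ω = 2π·f = 2π·133 = 835.7 rad/s.
Step 2 — Component impedances:
  Z1: Z = jωL = j·835.7·0.00702 = 0 + j5.866 Ω
  Z2: Z = 1/(jωC) = -j/(ω·C) = 0 - j6.365e+04 Ω
  Z3: Z = 1/(jωC) = -j/(ω·C) = 0 - j31.66 Ω
Step 3 — With open output, the series arm Z2 and the output shunt Z3 appear in series to ground: Z2 + Z3 = 0 - j6.368e+04 Ω.
Step 4 — Parallel with input shunt Z1: Z_in = Z1 || (Z2 + Z3) = 0 + j5.867 Ω = 5.867∠90.0° Ω.
Step 5 — Source phasor: V = 85.7∠117.2° V = -39.17 + j76.22 V.
Step 6 — Ohm's law: I = V / Z_total = (-39.17 + j76.22) / (0 + j5.867) = 12.99 + j6.677 A.
Step 7 — Convert to polar: |I| = 14.61 A, ∠I = 27.2°.

I = 14.61∠27.2° A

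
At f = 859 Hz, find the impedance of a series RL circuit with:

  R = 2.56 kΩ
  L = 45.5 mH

Step 1 — Angular frequency: ω = 2π·f = 2π·859 = 5397 rad/s.
Step 2 — Component impedances:
  R: Z = R = 2560 Ω
  L: Z = jωL = j·5397·0.0455 = 0 + j245.6 Ω
Step 3 — Series combination: Z_total = R + L = 2560 + j245.6 Ω = 2572∠5.5° Ω.

Z = 2560 + j245.6 Ω = 2572∠5.5° Ω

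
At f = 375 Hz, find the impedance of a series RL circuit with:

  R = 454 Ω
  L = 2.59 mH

Step 1 — Angular frequency: ω = 2π·f = 2π·375 = 2356 rad/s.
Step 2 — Component impedances:
  R: Z = R = 454 Ω
  L: Z = jωL = j·2356·0.00259 = 0 + j6.103 Ω
Step 3 — Series combination: Z_total = R + L = 454 + j6.103 Ω = 454∠0.8° Ω.

Z = 454 + j6.103 Ω = 454∠0.8° Ω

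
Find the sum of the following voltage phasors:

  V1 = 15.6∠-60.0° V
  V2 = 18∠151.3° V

Step 1 — Convert each phasor to rectangular form:
  V1 = 15.6·(cos(-60.0°) + j·sin(-60.0°)) = 7.8 - j13.51 V
  V2 = 18·(cos(151.3°) + j·sin(151.3°)) = -15.79 + j8.644 V
Step 2 — Sum components: V_total = -7.989 - j4.866 V.
Step 3 — Convert to polar: |V_total| = 9.354 V, ∠V_total = -148.7°.

V_total = 9.354∠-148.7° V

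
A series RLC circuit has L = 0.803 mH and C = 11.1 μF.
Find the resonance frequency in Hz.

Step 1 — Resonance condition Im(Z)=0 gives ω₀ = 1/√(LC).
Step 2 — ω₀ = 1/√(0.000803·1.11e-05) = 1.059e+04 rad/s.
Step 3 — f₀ = ω₀/(2π) = 1686 Hz.

f₀ = 1686 Hz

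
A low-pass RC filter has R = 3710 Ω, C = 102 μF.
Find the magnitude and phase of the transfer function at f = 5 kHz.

Step 1 — Angular frequency: ω = 2π·5000 = 3.142e+04 rad/s.
Step 2 — Transfer function: H(jω) = 1/(1 + jωRC).
Step 3 — Denominator: 1 + jωRC = 1 + j·3.142e+04·3710·0.000102 = 1 + j1.189e+04.
Step 4 — H = 7.075e-09 - j8.412e-05.
Step 5 — Magnitude: |H| = 8.412e-05 (-81.5 dB); phase: φ = -90.0°.

|H| = 8.412e-05 (-81.5 dB), φ = -90.0°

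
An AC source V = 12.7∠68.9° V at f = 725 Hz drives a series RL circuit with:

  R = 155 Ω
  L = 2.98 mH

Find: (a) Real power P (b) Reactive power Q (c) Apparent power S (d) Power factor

Step 1 — Angular frequency: ω = 2π·f = 2π·725 = 4555 rad/s.
Step 2 — Component impedances:
  R: Z = R = 155 Ω
  L: Z = jωL = j·4555·0.00298 = 0 + j13.57 Ω
Step 3 — Series combination: Z_total = R + L = 155 + j13.57 Ω = 155.6∠5.0° Ω.
Step 4 — Source phasor: V = 12.7∠68.9° V = 4.572 + j11.85 V.
Step 5 — Current: I = V / Z = 0.03592 + j0.0733 A = 0.08162∠63.9° A.
Step 6 — Complex power: S = V·I* = 1.033 + j0.09044 VA.
Step 7 — Real power: P = Re(S) = 1.033 W.
Step 8 — Reactive power: Q = Im(S) = 0.09044 VAR.
Step 9 — Apparent power: |S| = 1.037 VA.
Step 10 — Power factor: PF = P/|S| = 0.9962 (lagging).

(a) P = 1.033 W  (b) Q = 0.09044 VAR  (c) S = 1.037 VA  (d) PF = 0.9962 (lagging)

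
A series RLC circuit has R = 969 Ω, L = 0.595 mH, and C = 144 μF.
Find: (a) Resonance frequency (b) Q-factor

Step 1 — Resonance condition Im(Z)=0 gives ω₀ = 1/√(LC).
Step 2 — ω₀ = 1/√(0.000595·0.000144) = 3416 rad/s.
Step 3 — f₀ = ω₀/(2π) = 543.7 Hz.
Step 4 — Series Q: Q = ω₀L/R = 3416·0.000595/969 = 0.002098.

(a) f₀ = 543.7 Hz  (b) Q = 0.002098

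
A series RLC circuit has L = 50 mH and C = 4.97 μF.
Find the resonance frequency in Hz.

Step 1 — Resonance condition Im(Z)=0 gives ω₀ = 1/√(LC).
Step 2 — ω₀ = 1/√(0.05·4.97e-06) = 2006 rad/s.
Step 3 — f₀ = ω₀/(2π) = 319.3 Hz.

f₀ = 319.3 Hz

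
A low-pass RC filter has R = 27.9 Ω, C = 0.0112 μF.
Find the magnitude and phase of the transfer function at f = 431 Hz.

Step 1 — Angular frequency: ω = 2π·431 = 2708 rad/s.
Step 2 — Transfer function: H(jω) = 1/(1 + jωRC).
Step 3 — Denominator: 1 + jωRC = 1 + j·2708·27.9·1.12e-08 = 1 + j0.0008462.
Step 4 — H = 1 - j0.0008462.
Step 5 — Magnitude: |H| = 1 (-0.0 dB); phase: φ = -0.0°.

|H| = 1 (-0.0 dB), φ = -0.0°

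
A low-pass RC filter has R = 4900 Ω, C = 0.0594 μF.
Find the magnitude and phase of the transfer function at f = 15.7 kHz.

Step 1 — Angular frequency: ω = 2π·1.57e+04 = 9.865e+04 rad/s.
Step 2 — Transfer function: H(jω) = 1/(1 + jωRC).
Step 3 — Denominator: 1 + jωRC = 1 + j·9.865e+04·4900·5.94e-08 = 1 + j28.71.
Step 4 — H = 0.001212 - j0.03479.
Step 5 — Magnitude: |H| = 0.03481 (-29.2 dB); phase: φ = -88.0°.

|H| = 0.03481 (-29.2 dB), φ = -88.0°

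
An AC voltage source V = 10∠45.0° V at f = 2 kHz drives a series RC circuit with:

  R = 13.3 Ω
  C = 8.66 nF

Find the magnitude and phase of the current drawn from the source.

Step 1 — Angular frequency: ω = 2π·f = 2π·2000 = 1.257e+04 rad/s.
Step 2 — Component impedances:
  R: Z = R = 13.3 Ω
  C: Z = 1/(jωC) = -j/(ω·C) = 0 - j9189 Ω
Step 3 — Series combination: Z_total = R + C = 13.3 - j9189 Ω = 9189∠-89.9° Ω.
Step 4 — Source phasor: V = 10∠45.0° V = 7.071 + j7.071 V.
Step 5 — Ohm's law: I = V / Z_total = (7.071 + j7.071) / (13.3 - j9189) = -0.0007684 + j0.0007706 A.
Step 6 — Convert to polar: |I| = 0.001088 A, ∠I = 134.9°.

I = 0.001088∠134.9° A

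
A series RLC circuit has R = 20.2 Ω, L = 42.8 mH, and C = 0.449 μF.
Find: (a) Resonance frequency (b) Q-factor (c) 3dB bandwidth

Step 1 — Resonance condition Im(Z)=0 gives ω₀ = 1/√(LC).
Step 2 — ω₀ = 1/√(0.0428·4.49e-07) = 7214 rad/s.
Step 3 — f₀ = ω₀/(2π) = 1148 Hz.
Step 4 — Series Q: Q = ω₀L/R = 7214·0.0428/20.2 = 15.28.
Step 5 — 3dB bandwidth: Δω = ω₀/Q = 472 rad/s; BW = Δω/(2π) = 75.12 Hz.

(a) f₀ = 1148 Hz  (b) Q = 15.28  (c) BW = 75.12 Hz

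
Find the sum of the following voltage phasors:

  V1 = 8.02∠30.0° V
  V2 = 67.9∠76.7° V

Step 1 — Convert each phasor to rectangular form:
  V1 = 8.02·(cos(30.0°) + j·sin(30.0°)) = 6.946 + j4.01 V
  V2 = 67.9·(cos(76.7°) + j·sin(76.7°)) = 15.62 + j66.08 V
Step 2 — Sum components: V_total = 22.57 + j70.09 V.
Step 3 — Convert to polar: |V_total| = 73.63 V, ∠V_total = 72.2°.

V_total = 73.63∠72.2° V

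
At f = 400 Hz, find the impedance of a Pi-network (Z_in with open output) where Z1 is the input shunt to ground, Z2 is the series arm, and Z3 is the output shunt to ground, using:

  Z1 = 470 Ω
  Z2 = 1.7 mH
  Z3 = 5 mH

Step 1 — Angular frequency: ω = 2π·f = 2π·400 = 2513 rad/s.
Step 2 — Component impedances:
  Z1: Z = R = 470 Ω
  Z2: Z = jωL = j·2513·0.0017 = 0 + j4.273 Ω
  Z3: Z = jωL = j·2513·0.005 = 0 + j12.57 Ω
Step 3 — With open output, the series arm Z2 and the output shunt Z3 appear in series to ground: Z2 + Z3 = 0 + j16.84 Ω.
Step 4 — Parallel with input shunt Z1: Z_in = Z1 || (Z2 + Z3) = 0.6025 + j16.82 Ω = 16.83∠87.9° Ω.

Z = 0.6025 + j16.82 Ω = 16.83∠87.9° Ω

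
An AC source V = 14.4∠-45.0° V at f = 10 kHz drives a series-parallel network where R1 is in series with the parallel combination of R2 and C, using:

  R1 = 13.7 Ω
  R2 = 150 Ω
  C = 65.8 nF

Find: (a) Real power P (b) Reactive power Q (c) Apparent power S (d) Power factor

Step 1 — Angular frequency: ω = 2π·f = 2π·1e+04 = 6.283e+04 rad/s.
Step 2 — Component impedances:
  R1: Z = R = 13.7 Ω
  R2: Z = R = 150 Ω
  C: Z = 1/(jωC) = -j/(ω·C) = 0 - j241.9 Ω
Step 3 — Parallel branch: R2 || C = 1/(1/R2 + 1/C) = 108.3 - j67.18 Ω.
Step 4 — Series with R1: Z_total = R1 + (R2 || C) = 122 - j67.18 Ω = 139.3∠-28.8° Ω.
Step 5 — Source phasor: V = 14.4∠-45.0° V = 10.18 - j10.18 V.
Step 6 — Current: I = V / Z = 0.09928 - j0.02878 A = 0.1034∠-16.2° A.
Step 7 — Complex power: S = V·I* = 1.304 - j0.7179 VA.
Step 8 — Real power: P = Re(S) = 1.304 W.
Step 9 — Reactive power: Q = Im(S) = -0.7179 VAR.
Step 10 — Apparent power: |S| = 1.489 VA.
Step 11 — Power factor: PF = P/|S| = 0.876 (leading).

(a) P = 1.304 W  (b) Q = -0.7179 VAR  (c) S = 1.489 VA  (d) PF = 0.876 (leading)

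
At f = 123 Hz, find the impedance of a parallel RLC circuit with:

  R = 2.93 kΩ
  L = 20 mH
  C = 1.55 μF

Step 1 — Angular frequency: ω = 2π·f = 2π·123 = 772.8 rad/s.
Step 2 — Component impedances:
  R: Z = R = 2930 Ω
  L: Z = jωL = j·772.8·0.02 = 0 + j15.46 Ω
  C: Z = 1/(jωC) = -j/(ω·C) = 0 - j834.8 Ω
Step 3 — Parallel combination: 1/Z_total = 1/R + 1/L + 1/C; Z_total = 0.08464 + j15.75 Ω = 15.75∠89.7° Ω.

Z = 0.08464 + j15.75 Ω = 15.75∠89.7° Ω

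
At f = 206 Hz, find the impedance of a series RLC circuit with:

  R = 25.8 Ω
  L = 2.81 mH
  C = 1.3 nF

Step 1 — Angular frequency: ω = 2π·f = 2π·206 = 1294 rad/s.
Step 2 — Component impedances:
  R: Z = R = 25.8 Ω
  L: Z = jωL = j·1294·0.00281 = 0 + j3.637 Ω
  C: Z = 1/(jωC) = -j/(ω·C) = 0 - j5.943e+05 Ω
Step 3 — Series combination: Z_total = R + L + C = 25.8 - j5.943e+05 Ω = 5.943e+05∠-90.0° Ω.

Z = 25.8 - j5.943e+05 Ω = 5.943e+05∠-90.0° Ω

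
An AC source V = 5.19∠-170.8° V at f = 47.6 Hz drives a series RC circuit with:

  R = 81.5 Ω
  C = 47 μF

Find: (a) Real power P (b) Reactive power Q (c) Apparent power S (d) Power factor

Step 1 — Angular frequency: ω = 2π·f = 2π·47.6 = 299.1 rad/s.
Step 2 — Component impedances:
  R: Z = R = 81.5 Ω
  C: Z = 1/(jωC) = -j/(ω·C) = 0 - j71.14 Ω
Step 3 — Series combination: Z_total = R + C = 81.5 - j71.14 Ω = 108.2∠-41.1° Ω.
Step 4 — Source phasor: V = 5.19∠-170.8° V = -5.123 - j0.8298 V.
Step 5 — Current: I = V / Z = -0.03063 - j0.03692 A = 0.04798∠-129.7° A.
Step 6 — Complex power: S = V·I* = 0.1876 - j0.1637 VA.
Step 7 — Real power: P = Re(S) = 0.1876 W.
Step 8 — Reactive power: Q = Im(S) = -0.1637 VAR.
Step 9 — Apparent power: |S| = 0.249 VA.
Step 10 — Power factor: PF = P/|S| = 0.7534 (leading).

(a) P = 0.1876 W  (b) Q = -0.1637 VAR  (c) S = 0.249 VA  (d) PF = 0.7534 (leading)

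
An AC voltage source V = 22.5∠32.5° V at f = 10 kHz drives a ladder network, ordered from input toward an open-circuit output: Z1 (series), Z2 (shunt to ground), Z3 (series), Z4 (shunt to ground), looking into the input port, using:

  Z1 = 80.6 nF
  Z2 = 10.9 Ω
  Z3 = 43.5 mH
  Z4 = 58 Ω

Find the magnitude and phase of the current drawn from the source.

Step 1 — Angular frequency: ω = 2π·f = 2π·1e+04 = 6.283e+04 rad/s.
Step 2 — Component impedances:
  Z1: Z = 1/(jωC) = -j/(ω·C) = 0 - j197.5 Ω
  Z2: Z = R = 10.9 Ω
  Z3: Z = jωL = j·6.283e+04·0.0435 = 0 + j2733 Ω
  Z4: Z = R = 58 Ω
Step 3 — Ladder network (open output): work backward from the far end, alternating series and parallel combinations. Z_in = 10.9 - j197.4 Ω = 197.7∠-86.8° Ω.
Step 4 — Source phasor: V = 22.5∠32.5° V = 18.98 + j12.09 V.
Step 5 — Ohm's law: I = V / Z_total = (18.98 + j12.09) / (10.9 - j197.4) = -0.05576 + j0.0992 A.
Step 6 — Convert to polar: |I| = 0.1138 A, ∠I = 119.3°.

I = 0.1138∠119.3° A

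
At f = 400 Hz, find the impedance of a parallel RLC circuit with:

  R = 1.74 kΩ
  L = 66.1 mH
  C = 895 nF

Step 1 — Angular frequency: ω = 2π·f = 2π·400 = 2513 rad/s.
Step 2 — Component impedances:
  R: Z = R = 1740 Ω
  L: Z = jωL = j·2513·0.0661 = 0 + j166.1 Ω
  C: Z = 1/(jωC) = -j/(ω·C) = 0 - j444.6 Ω
Step 3 — Parallel combination: 1/Z_total = 1/R + 1/L + 1/C; Z_total = 39.52 + j259.2 Ω = 262.2∠81.3° Ω.

Z = 39.52 + j259.2 Ω = 262.2∠81.3° Ω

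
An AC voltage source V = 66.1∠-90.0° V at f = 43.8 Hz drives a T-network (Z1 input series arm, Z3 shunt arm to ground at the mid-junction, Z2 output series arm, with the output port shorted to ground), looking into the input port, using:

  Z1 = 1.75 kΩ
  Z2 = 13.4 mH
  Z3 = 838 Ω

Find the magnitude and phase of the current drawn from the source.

Step 1 — Angular frequency: ω = 2π·f = 2π·43.8 = 275.2 rad/s.
Step 2 — Component impedances:
  Z1: Z = R = 1750 Ω
  Z2: Z = jωL = j·275.2·0.0134 = 0 + j3.688 Ω
  Z3: Z = R = 838 Ω
Step 3 — With the output port shorted to ground, the output series arm Z2 runs from the junction to ground; the shunt arm Z3 also runs from the junction to ground. They appear in parallel: Z3 || Z2 = 0.01623 + j3.688 Ω.
Step 4 — Series with input arm Z1: Z_in = Z1 + (Z3 || Z2) = 1750 + j3.688 Ω = 1750∠0.1° Ω.
Step 5 — Source phasor: V = 66.1∠-90.0° V = 0 - j66.1 V.
Step 6 — Ohm's law: I = V / Z_total = (0 - j66.1) / (1750 + j3.688) = -7.959e-05 - j0.03777 A.
Step 7 — Convert to polar: |I| = 0.03777 A, ∠I = -90.1°.

I = 0.03777∠-90.1° A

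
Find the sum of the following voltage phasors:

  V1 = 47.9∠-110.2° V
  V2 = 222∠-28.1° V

Step 1 — Convert each phasor to rectangular form:
  V1 = 47.9·(cos(-110.2°) + j·sin(-110.2°)) = -16.54 - j44.95 V
  V2 = 222·(cos(-28.1°) + j·sin(-28.1°)) = 195.8 - j104.6 V
Step 2 — Sum components: V_total = 179.3 - j149.5 V.
Step 3 — Convert to polar: |V_total| = 233.5 V, ∠V_total = -39.8°.

V_total = 233.5∠-39.8° V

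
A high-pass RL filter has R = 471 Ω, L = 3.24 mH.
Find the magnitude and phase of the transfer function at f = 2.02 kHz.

Step 1 — Angular frequency: ω = 2π·2020 = 1.269e+04 rad/s.
Step 2 — Transfer function: H(jω) = jωL/(R + jωL).
Step 3 — Numerator jωL = j·41.12; denominator R + jωL = 471 + j41.12.
Step 4 — H = 0.007565 + j0.08665.
Step 5 — Magnitude: |H| = 0.08698 (-21.2 dB); phase: φ = 85.0°.

|H| = 0.08698 (-21.2 dB), φ = 85.0°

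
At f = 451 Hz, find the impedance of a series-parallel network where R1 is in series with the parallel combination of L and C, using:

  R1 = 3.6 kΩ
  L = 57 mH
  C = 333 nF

Step 1 — Angular frequency: ω = 2π·f = 2π·451 = 2834 rad/s.
Step 2 — Component impedances:
  R1: Z = R = 3600 Ω
  L: Z = jωL = j·2834·0.057 = 0 + j161.5 Ω
  C: Z = 1/(jωC) = -j/(ω·C) = 0 - j1060 Ω
Step 3 — Parallel branch: L || C = 1/(1/L + 1/C) = 0 + j190.6 Ω.
Step 4 — Series with R1: Z_total = R1 + (L || C) = 3600 + j190.6 Ω = 3605∠3.0° Ω.

Z = 3600 + j190.6 Ω = 3605∠3.0° Ω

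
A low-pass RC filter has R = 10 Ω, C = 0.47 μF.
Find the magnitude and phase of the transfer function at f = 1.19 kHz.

Step 1 — Angular frequency: ω = 2π·1190 = 7477 rad/s.
Step 2 — Transfer function: H(jω) = 1/(1 + jωRC).
Step 3 — Denominator: 1 + jωRC = 1 + j·7477·10·4.7e-07 = 1 + j0.03514.
Step 4 — H = 0.9988 - j0.0351.
Step 5 — Magnitude: |H| = 0.9994 (-0.0 dB); phase: φ = -2.0°.

|H| = 0.9994 (-0.0 dB), φ = -2.0°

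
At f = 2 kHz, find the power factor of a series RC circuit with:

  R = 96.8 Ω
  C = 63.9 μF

Step 1 — Angular frequency: ω = 2π·f = 2π·2000 = 1.257e+04 rad/s.
Step 2 — Component impedances:
  R: Z = R = 96.8 Ω
  C: Z = 1/(jωC) = -j/(ω·C) = 0 - j1.245 Ω
Step 3 — Series combination: Z_total = R + C = 96.8 - j1.245 Ω = 96.81∠-0.7° Ω.
Step 4 — Power factor: PF = cos(φ) = Re(Z)/|Z| = 96.8/96.81 = 0.9999.
Step 5 — Type: Im(Z) = -1.245 ⇒ leading (phase φ = -0.7°).

PF = 0.9999 (leading, φ = -0.7°)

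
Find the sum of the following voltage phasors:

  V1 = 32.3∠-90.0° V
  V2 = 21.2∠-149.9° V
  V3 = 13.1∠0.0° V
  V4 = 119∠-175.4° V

Step 1 — Convert each phasor to rectangular form:
  V1 = 32.3·(cos(-90.0°) + j·sin(-90.0°)) = 0 - j32.3 V
  V2 = 21.2·(cos(-149.9°) + j·sin(-149.9°)) = -18.34 - j10.63 V
  V3 = 13.1·(cos(0.0°) + j·sin(0.0°)) = 13.1 V
  V4 = 119·(cos(-175.4°) + j·sin(-175.4°)) = -118.6 - j9.544 V
Step 2 — Sum components: V_total = -123.9 - j52.48 V.
Step 3 — Convert to polar: |V_total| = 134.5 V, ∠V_total = -157.0°.

V_total = 134.5∠-157.0° V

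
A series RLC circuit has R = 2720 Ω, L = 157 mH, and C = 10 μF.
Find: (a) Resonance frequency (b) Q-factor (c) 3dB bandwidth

Step 1 — Resonance: ω₀ = 1/√(LC) = 1/√(0.157·1e-05) = 798.1 rad/s.
Step 2 — f₀ = ω₀/(2π) = 127 Hz.
Step 3 — Series Q: Q = ω₀L/R = 798.1·0.157/2720 = 0.04607.
Step 4 — Bandwidth: Δω = ω₀/Q = 1.732e+04 rad/s; BW = Δω/(2π) = 2757 Hz.

(a) f₀ = 127 Hz  (b) Q = 0.04607  (c) BW = 2757 Hz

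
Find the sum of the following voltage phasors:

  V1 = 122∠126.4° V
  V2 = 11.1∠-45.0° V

Step 1 — Convert each phasor to rectangular form:
  V1 = 122·(cos(126.4°) + j·sin(126.4°)) = -72.4 + j98.2 V
  V2 = 11.1·(cos(-45.0°) + j·sin(-45.0°)) = 7.849 - j7.849 V
Step 2 — Sum components: V_total = -64.55 + j90.35 V.
Step 3 — Convert to polar: |V_total| = 111 V, ∠V_total = 125.5°.

V_total = 111∠125.5° V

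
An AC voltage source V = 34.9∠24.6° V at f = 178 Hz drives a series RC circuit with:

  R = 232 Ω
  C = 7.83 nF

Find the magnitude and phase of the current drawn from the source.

Step 1 — Angular frequency: ω = 2π·f = 2π·178 = 1118 rad/s.
Step 2 — Component impedances:
  R: Z = R = 232 Ω
  C: Z = 1/(jωC) = -j/(ω·C) = 0 - j1.142e+05 Ω
Step 3 — Series combination: Z_total = R + C = 232 - j1.142e+05 Ω = 1.142e+05∠-89.9° Ω.
Step 4 — Source phasor: V = 34.9∠24.6° V = 31.73 + j14.53 V.
Step 5 — Ohm's law: I = V / Z_total = (31.73 + j14.53) / (232 - j1.142e+05) = -0.0001267 + j0.0002781 A.
Step 6 — Convert to polar: |I| = 0.0003056 A, ∠I = 114.5°.

I = 0.0003056∠114.5° A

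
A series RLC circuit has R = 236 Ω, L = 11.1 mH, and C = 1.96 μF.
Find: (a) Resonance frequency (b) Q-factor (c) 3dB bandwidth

Step 1 — Resonance: ω₀ = 1/√(LC) = 1/√(0.0111·1.96e-06) = 6780 rad/s.
Step 2 — f₀ = ω₀/(2π) = 1079 Hz.
Step 3 — Series Q: Q = ω₀L/R = 6780·0.0111/236 = 0.3189.
Step 4 — Bandwidth: Δω = ω₀/Q = 2.126e+04 rad/s; BW = Δω/(2π) = 3384 Hz.

(a) f₀ = 1079 Hz  (b) Q = 0.3189  (c) BW = 3384 Hz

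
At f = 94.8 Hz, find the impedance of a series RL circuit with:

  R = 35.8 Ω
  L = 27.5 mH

Step 1 — Angular frequency: ω = 2π·f = 2π·94.8 = 595.6 rad/s.
Step 2 — Component impedances:
  R: Z = R = 35.8 Ω
  L: Z = jωL = j·595.6·0.0275 = 0 + j16.38 Ω
Step 3 — Series combination: Z_total = R + L = 35.8 + j16.38 Ω = 39.37∠24.6° Ω.

Z = 35.8 + j16.38 Ω = 39.37∠24.6° Ω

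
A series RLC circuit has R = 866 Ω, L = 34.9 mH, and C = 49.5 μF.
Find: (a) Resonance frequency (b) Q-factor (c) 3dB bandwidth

Step 1 — Resonance: ω₀ = 1/√(LC) = 1/√(0.0349·4.95e-05) = 760.8 rad/s.
Step 2 — f₀ = ω₀/(2π) = 121.1 Hz.
Step 3 — Series Q: Q = ω₀L/R = 760.8·0.0349/866 = 0.03066.
Step 4 — Bandwidth: Δω = ω₀/Q = 2.481e+04 rad/s; BW = Δω/(2π) = 3949 Hz.

(a) f₀ = 121.1 Hz  (b) Q = 0.03066  (c) BW = 3949 Hz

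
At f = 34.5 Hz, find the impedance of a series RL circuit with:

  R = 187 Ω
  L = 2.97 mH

Step 1 — Angular frequency: ω = 2π·f = 2π·34.5 = 216.8 rad/s.
Step 2 — Component impedances:
  R: Z = R = 187 Ω
  L: Z = jωL = j·216.8·0.00297 = 0 + j0.6438 Ω
Step 3 — Series combination: Z_total = R + L = 187 + j0.6438 Ω = 187∠0.2° Ω.

Z = 187 + j0.6438 Ω = 187∠0.2° Ω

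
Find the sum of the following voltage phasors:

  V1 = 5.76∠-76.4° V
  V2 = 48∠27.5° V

Step 1 — Convert each phasor to rectangular form:
  V1 = 5.76·(cos(-76.4°) + j·sin(-76.4°)) = 1.354 - j5.598 V
  V2 = 48·(cos(27.5°) + j·sin(27.5°)) = 42.58 + j22.16 V
Step 2 — Sum components: V_total = 43.93 + j16.57 V.
Step 3 — Convert to polar: |V_total| = 46.95 V, ∠V_total = 20.7°.

V_total = 46.95∠20.7° V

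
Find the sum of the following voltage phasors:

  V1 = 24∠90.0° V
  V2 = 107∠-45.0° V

Step 1 — Convert each phasor to rectangular form:
  V1 = 24·(cos(90.0°) + j·sin(90.0°)) = 0 + j24 V
  V2 = 107·(cos(-45.0°) + j·sin(-45.0°)) = 75.66 - j75.66 V
Step 2 — Sum components: V_total = 75.66 - j51.66 V.
Step 3 — Convert to polar: |V_total| = 91.61 V, ∠V_total = -34.3°.

V_total = 91.61∠-34.3° V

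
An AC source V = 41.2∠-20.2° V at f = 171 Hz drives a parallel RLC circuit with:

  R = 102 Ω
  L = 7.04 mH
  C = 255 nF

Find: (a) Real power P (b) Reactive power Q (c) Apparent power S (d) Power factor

Step 1 — Angular frequency: ω = 2π·f = 2π·171 = 1074 rad/s.
Step 2 — Component impedances:
  R: Z = R = 102 Ω
  L: Z = jωL = j·1074·0.00704 = 0 + j7.564 Ω
  C: Z = 1/(jωC) = -j/(ω·C) = 0 - j3650 Ω
Step 3 — Parallel combination: 1/Z_total = 1/R + 1/L + 1/C; Z_total = 0.5602 + j7.538 Ω = 7.559∠85.8° Ω.
Step 4 — Source phasor: V = 41.2∠-20.2° V = 38.67 - j14.23 V.
Step 5 — Current: I = V / Z = -1.498 - j5.241 A = 5.451∠-106.0° A.
Step 6 — Complex power: S = V·I* = 16.64 + j223.9 VA.
Step 7 — Real power: P = Re(S) = 16.64 W.
Step 8 — Reactive power: Q = Im(S) = 223.9 VAR.
Step 9 — Apparent power: |S| = 224.6 VA.
Step 10 — Power factor: PF = P/|S| = 0.07411 (lagging).

(a) P = 16.64 W  (b) Q = 223.9 VAR  (c) S = 224.6 VA  (d) PF = 0.07411 (lagging)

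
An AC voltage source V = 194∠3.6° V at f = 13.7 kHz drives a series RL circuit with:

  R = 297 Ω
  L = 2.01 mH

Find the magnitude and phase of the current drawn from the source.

Step 1 — Angular frequency: ω = 2π·f = 2π·1.37e+04 = 8.608e+04 rad/s.
Step 2 — Component impedances:
  R: Z = R = 297 Ω
  L: Z = jωL = j·8.608e+04·0.00201 = 0 + j173 Ω
Step 3 — Series combination: Z_total = R + L = 297 + j173 Ω = 343.7∠30.2° Ω.
Step 4 — Source phasor: V = 194∠3.6° V = 193.6 + j12.18 V.
Step 5 — Ohm's law: I = V / Z_total = (193.6 + j12.18) / (297 + j173) = 0.5046 - j0.2529 A.
Step 6 — Convert to polar: |I| = 0.5644 A, ∠I = -26.6°.

I = 0.5644∠-26.6° A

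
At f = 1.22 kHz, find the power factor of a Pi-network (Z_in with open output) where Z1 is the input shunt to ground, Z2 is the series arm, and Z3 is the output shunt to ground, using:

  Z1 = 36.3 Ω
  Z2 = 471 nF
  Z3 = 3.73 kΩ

Step 1 — Angular frequency: ω = 2π·f = 2π·1220 = 7665 rad/s.
Step 2 — Component impedances:
  Z1: Z = R = 36.3 Ω
  Z2: Z = 1/(jωC) = -j/(ω·C) = 0 - j277 Ω
  Z3: Z = R = 3730 Ω
Step 3 — With open output, the series arm Z2 and the output shunt Z3 appear in series to ground: Z2 + Z3 = 3730 - j277 Ω.
Step 4 — Parallel with input shunt Z1: Z_in = Z1 || (Z2 + Z3) = 35.95 - j0.02559 Ω = 35.95∠-0.0° Ω.
Step 5 — Power factor: PF = cos(φ) = Re(Z)/|Z| = 35.95/35.95 = 1.
Step 6 — Type: Im(Z) = -0.02559 ⇒ leading (phase φ = -0.0°).

PF = 1 (leading, φ = -0.0°)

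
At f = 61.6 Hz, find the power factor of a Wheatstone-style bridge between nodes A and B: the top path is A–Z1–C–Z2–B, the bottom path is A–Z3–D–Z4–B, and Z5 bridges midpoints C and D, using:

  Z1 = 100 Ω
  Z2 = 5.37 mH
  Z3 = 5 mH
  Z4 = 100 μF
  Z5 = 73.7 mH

Step 1 — Angular frequency: ω = 2π·f = 2π·61.6 = 387 rad/s.
Step 2 — Component impedances:
  Z1: Z = R = 100 Ω
  Z2: Z = jωL = j·387·0.00537 = 0 + j2.078 Ω
  Z3: Z = jωL = j·387·0.005 = 0 + j1.935 Ω
  Z4: Z = 1/(jωC) = -j/(ω·C) = 0 - j25.84 Ω
  Z5: Z = jωL = j·387·0.0737 = 0 + j28.53 Ω
Step 3 — Bridge requires nodal analysis (the Z5 bridge couples midpoints C and D, so the two paths cannot be reduced to a simple series/parallel combination). Setting node B to ground and injecting 1 A at node A, the 3-node admittance system at A, C, D solves to V_A = Z_AB = 78.57 - j53.75 Ω = 95.2∠-34.4° Ω.
Step 4 — Power factor: PF = cos(φ) = Re(Z)/|Z| = 78.57/95.2 = 0.8253.
Step 5 — Type: Im(Z) = -53.75 ⇒ leading (phase φ = -34.4°).

PF = 0.8253 (leading, φ = -34.4°)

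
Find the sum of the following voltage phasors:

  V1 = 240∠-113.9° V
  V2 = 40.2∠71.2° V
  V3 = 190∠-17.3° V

Step 1 — Convert each phasor to rectangular form:
  V1 = 240·(cos(-113.9°) + j·sin(-113.9°)) = -97.23 - j219.4 V
  V2 = 40.2·(cos(71.2°) + j·sin(71.2°)) = 12.96 + j38.06 V
  V3 = 190·(cos(-17.3°) + j·sin(-17.3°)) = 181.4 - j56.5 V
Step 2 — Sum components: V_total = 97.13 - j237.9 V.
Step 3 — Convert to polar: |V_total| = 256.9 V, ∠V_total = -67.8°.

V_total = 256.9∠-67.8° V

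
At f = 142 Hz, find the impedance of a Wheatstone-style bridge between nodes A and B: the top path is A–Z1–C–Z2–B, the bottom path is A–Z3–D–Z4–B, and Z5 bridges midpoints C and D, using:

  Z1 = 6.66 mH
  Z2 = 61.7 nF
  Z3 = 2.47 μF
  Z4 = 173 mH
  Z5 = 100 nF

Step 1 — Angular frequency: ω = 2π·f = 2π·142 = 892.2 rad/s.
Step 2 — Component impedances:
  Z1: Z = jωL = j·892.2·0.00666 = 0 + j5.942 Ω
  Z2: Z = 1/(jωC) = -j/(ω·C) = 0 - j1.817e+04 Ω
  Z3: Z = 1/(jωC) = -j/(ω·C) = 0 - j453.8 Ω
  Z4: Z = jωL = j·892.2·0.173 = 0 + j154.4 Ω
  Z5: Z = 1/(jωC) = -j/(ω·C) = 0 - j1.121e+04 Ω
Step 3 — Bridge requires nodal analysis (the Z5 bridge couples midpoints C and D, so the two paths cannot be reduced to a simple series/parallel combination). Setting node B to ground and injecting 1 A at node A, the 3-node admittance system at A, C, D solves to V_A = Z_AB = 0 - j277.4 Ω = 277.4∠-90.0° Ω.

Z = 0 - j277.4 Ω = 277.4∠-90.0° Ω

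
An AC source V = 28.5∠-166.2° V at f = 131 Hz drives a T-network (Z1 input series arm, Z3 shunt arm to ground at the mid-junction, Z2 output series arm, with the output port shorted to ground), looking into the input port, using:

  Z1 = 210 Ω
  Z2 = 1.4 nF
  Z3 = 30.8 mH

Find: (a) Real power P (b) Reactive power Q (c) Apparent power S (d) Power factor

Step 1 — Angular frequency: ω = 2π·f = 2π·131 = 823.1 rad/s.
Step 2 — Component impedances:
  Z1: Z = R = 210 Ω
  Z2: Z = 1/(jωC) = -j/(ω·C) = 0 - j8.678e+05 Ω
  Z3: Z = jωL = j·823.1·0.0308 = 0 + j25.35 Ω
Step 3 — With the output port shorted to ground, the output series arm Z2 runs from the junction to ground; the shunt arm Z3 also runs from the junction to ground. They appear in parallel: Z3 || Z2 = 0 + j25.35 Ω.
Step 4 — Series with input arm Z1: Z_in = Z1 + (Z3 || Z2) = 210 + j25.35 Ω = 211.5∠6.9° Ω.
Step 5 — Source phasor: V = 28.5∠-166.2° V = -27.68 - j6.798 V.
Step 6 — Current: I = V / Z = -0.1338 - j0.01622 A = 0.1347∠-173.1° A.
Step 7 — Complex power: S = V·I* = 3.812 + j0.4602 VA.
Step 8 — Real power: P = Re(S) = 3.812 W.
Step 9 — Reactive power: Q = Im(S) = 0.4602 VAR.
Step 10 — Apparent power: |S| = 3.84 VA.
Step 11 — Power factor: PF = P/|S| = 0.9928 (lagging).

(a) P = 3.812 W  (b) Q = 0.4602 VAR  (c) S = 3.84 VA  (d) PF = 0.9928 (lagging)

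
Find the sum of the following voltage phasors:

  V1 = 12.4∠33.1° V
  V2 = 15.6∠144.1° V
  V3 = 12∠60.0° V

Step 1 — Convert each phasor to rectangular form:
  V1 = 12.4·(cos(33.1°) + j·sin(33.1°)) = 10.39 + j6.772 V
  V2 = 15.6·(cos(144.1°) + j·sin(144.1°)) = -12.64 + j9.147 V
  V3 = 12·(cos(60.0°) + j·sin(60.0°)) = 6 + j10.39 V
Step 2 — Sum components: V_total = 3.751 + j26.31 V.
Step 3 — Convert to polar: |V_total| = 26.58 V, ∠V_total = 81.9°.

V_total = 26.58∠81.9° V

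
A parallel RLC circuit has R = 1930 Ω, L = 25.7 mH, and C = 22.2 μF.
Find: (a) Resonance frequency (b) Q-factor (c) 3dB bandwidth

Step 1 — Resonance: ω₀ = 1/√(LC) = 1/√(0.0257·2.22e-05) = 1324 rad/s.
Step 2 — f₀ = ω₀/(2π) = 210.7 Hz.
Step 3 — Parallel Q: Q = R/(ω₀L) = 1930/(1324·0.0257) = 56.72.
Step 4 — Bandwidth: Δω = ω₀/Q = 23.34 rad/s; BW = Δω/(2π) = 3.715 Hz.

(a) f₀ = 210.7 Hz  (b) Q = 56.72  (c) BW = 3.715 Hz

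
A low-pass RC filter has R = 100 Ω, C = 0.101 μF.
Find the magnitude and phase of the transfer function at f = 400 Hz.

Step 1 — Angular frequency: ω = 2π·400 = 2513 rad/s.
Step 2 — Transfer function: H(jω) = 1/(1 + jωRC).
Step 3 — Denominator: 1 + jωRC = 1 + j·2513·100·1.01e-07 = 1 + j0.02538.
Step 4 — H = 0.9994 - j0.02537.
Step 5 — Magnitude: |H| = 0.9997 (-0.0 dB); phase: φ = -1.5°.

|H| = 0.9997 (-0.0 dB), φ = -1.5°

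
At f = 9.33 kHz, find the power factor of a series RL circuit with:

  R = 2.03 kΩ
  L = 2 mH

Step 1 — Angular frequency: ω = 2π·f = 2π·9330 = 5.862e+04 rad/s.
Step 2 — Component impedances:
  R: Z = R = 2030 Ω
  L: Z = jωL = j·5.862e+04·0.002 = 0 + j117.2 Ω
Step 3 — Series combination: Z_total = R + L = 2030 + j117.2 Ω = 2033∠3.3° Ω.
Step 4 — Power factor: PF = cos(φ) = Re(Z)/|Z| = 2030/2033.4 = 0.9983.
Step 5 — Type: Im(Z) = 117.2 ⇒ lagging (phase φ = 3.3°).

PF = 0.9983 (lagging, φ = 3.3°)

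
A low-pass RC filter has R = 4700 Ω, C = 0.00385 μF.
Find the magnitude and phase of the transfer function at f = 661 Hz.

Step 1 — Angular frequency: ω = 2π·661 = 4153 rad/s.
Step 2 — Transfer function: H(jω) = 1/(1 + jωRC).
Step 3 — Denominator: 1 + jωRC = 1 + j·4153·4700·3.85e-09 = 1 + j0.07515.
Step 4 — H = 0.9944 - j0.07473.
Step 5 — Magnitude: |H| = 0.9972 (-0.0 dB); phase: φ = -4.3°.

|H| = 0.9972 (-0.0 dB), φ = -4.3°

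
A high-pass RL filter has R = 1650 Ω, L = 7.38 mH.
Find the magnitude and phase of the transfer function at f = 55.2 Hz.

Step 1 — Angular frequency: ω = 2π·55.2 = 346.8 rad/s.
Step 2 — Transfer function: H(jω) = jωL/(R + jωL).
Step 3 — Numerator jωL = j·2.56; denominator R + jωL = 1650 + j2.56.
Step 4 — H = 2.406e-06 + j0.001551.
Step 5 — Magnitude: |H| = 0.001551 (-56.2 dB); phase: φ = 89.9°.

|H| = 0.001551 (-56.2 dB), φ = 89.9°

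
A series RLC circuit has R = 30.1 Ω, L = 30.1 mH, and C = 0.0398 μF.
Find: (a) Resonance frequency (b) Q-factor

Step 1 — Resonance condition Im(Z)=0 gives ω₀ = 1/√(LC).
Step 2 — ω₀ = 1/√(0.0301·3.98e-08) = 2.889e+04 rad/s.
Step 3 — f₀ = ω₀/(2π) = 4598 Hz.
Step 4 — Series Q: Q = ω₀L/R = 2.889e+04·0.0301/30.1 = 28.89.

(a) f₀ = 4598 Hz  (b) Q = 28.89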